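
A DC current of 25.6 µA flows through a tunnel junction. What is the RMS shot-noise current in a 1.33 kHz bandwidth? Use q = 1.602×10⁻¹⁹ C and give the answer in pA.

104 pA

I_n = √(2qI·B)
2qI·B = 2 × 1.602×10⁻¹⁹ × 2.56×10⁻⁵ × 1.33×10³ = 1.09×10⁻²⁰ A²
I_n = √(1.09×10⁻²⁰) = 1.04×10⁻¹⁰ A = 104 pA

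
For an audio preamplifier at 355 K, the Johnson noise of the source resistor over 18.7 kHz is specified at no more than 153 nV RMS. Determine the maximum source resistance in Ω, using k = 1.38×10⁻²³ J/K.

63.9 Ω

Johnson–Nyquist: V_n = √(4kTRB) ⇒ R = V_n² / (4kTB)
4kTB = 4 × 1.38×10⁻²³ × 355 × 1.87×10⁴ = 3.66×10⁻¹⁶
R = (1.53×10⁻⁷)² / 3.66×10⁻¹⁶ = 6.39×10¹ Ω = 63.9 Ω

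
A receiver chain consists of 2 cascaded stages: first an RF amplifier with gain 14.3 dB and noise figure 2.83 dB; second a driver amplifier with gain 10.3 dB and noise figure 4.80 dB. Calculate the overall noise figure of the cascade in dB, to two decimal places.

3.00 dB

Convert to linear (a loss of L dB is a gain of −L dB): F_i = 10^(NF_i/10), G_i = 10^(G_i,dB/10)
  Stage 1: F_1 = 10^(2.83/10) = 1.919, G_1 = 10^(14.3/10) = 26.92
  Stage 2: F_2 = 10^(4.80/10) = 3.020, G_2 = 10^(10.3/10) = 10.72
Friis cascade:
  F = 1.919 + (3.020 − 1)/26.92 = 1.994
NF = 10 log₁₀(1.994) = 3.00 dB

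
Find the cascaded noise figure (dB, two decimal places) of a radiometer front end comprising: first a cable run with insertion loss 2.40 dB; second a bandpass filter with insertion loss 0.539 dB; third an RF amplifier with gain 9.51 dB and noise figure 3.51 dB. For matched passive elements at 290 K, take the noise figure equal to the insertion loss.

Convert to linear (a loss of L dB is a gain of −L dB): F_i = 10^(NF_i/10), G_i = 10^(G_i,dB/10)
  Stage 1: F_1 = 10^(2.40/10) = 1.738, G_1 = 10^(−2.40/10) = 0.5754
  Stage 2: F_2 = 10^(0.539/10) = 1.132, G_2 = 10^(−0.539/10) = 0.8833
  Stage 3: F_3 = 10^(3.51/10) = 2.244, G_3 = 10^(9.51/10) = 8.933
Friis cascade:
  F = 1.738 + (1.132 − 1)/0.5754 + (2.244 − 1)/0.5083 = 4.415
NF = 10 log₁₀(4.415) = 6.45 dB

6.45 dB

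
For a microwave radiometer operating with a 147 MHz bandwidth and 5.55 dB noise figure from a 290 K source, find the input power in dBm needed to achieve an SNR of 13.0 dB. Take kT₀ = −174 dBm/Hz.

−73.8 dBm

Sensitivity = −174 + 10 log₁₀(B) + NF + SNR_min
= −174 + 81.67 + 5.55 + 13.0
= −73.78 dBm → −73.8 dBm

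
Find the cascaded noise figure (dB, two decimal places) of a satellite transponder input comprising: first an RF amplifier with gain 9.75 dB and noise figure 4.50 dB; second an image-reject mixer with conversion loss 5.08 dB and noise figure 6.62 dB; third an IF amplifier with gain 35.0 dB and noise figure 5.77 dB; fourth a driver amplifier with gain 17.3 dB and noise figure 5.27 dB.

6.18 dB

Convert to linear (a loss of L dB is a gain of −L dB): F_i = 10^(NF_i/10), G_i = 10^(G_i,dB/10)
  Stage 1: F_1 = 10^(4.50/10) = 2.818, G_1 = 10^(9.75/10) = 9.441
  Stage 2: F_2 = 10^(6.62/10) = 4.592, G_2 = 10^(−5.08/10) = 0.3105
  Stage 3: F_3 = 10^(5.77/10) = 3.776, G_3 = 10^(35.0/10) = 3162
  Stage 4: F_4 = 10^(5.27/10) = 3.365, G_4 = 10^(17.3/10) = 53.70
Friis cascade:
  F = 2.818 + (4.592 − 1)/9.441 + (3.776 − 1)/2.931 + (3.365 − 1)/9268 = 4.146
NF = 10 log₁₀(4.146) = 6.18 dB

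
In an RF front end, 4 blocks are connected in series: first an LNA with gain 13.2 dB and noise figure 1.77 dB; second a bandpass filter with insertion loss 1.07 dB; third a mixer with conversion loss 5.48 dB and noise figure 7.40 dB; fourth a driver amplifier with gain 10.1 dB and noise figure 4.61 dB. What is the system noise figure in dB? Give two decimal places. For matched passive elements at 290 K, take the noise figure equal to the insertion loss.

3.43 dB

Convert to linear (a loss of L dB is a gain of −L dB): F_i = 10^(NF_i/10), G_i = 10^(G_i,dB/10)
  Stage 1: F_1 = 10^(1.77/10) = 1.503, G_1 = 10^(13.2/10) = 20.89
  Stage 2: F_2 = 10^(1.07/10) = 1.279, G_2 = 10^(−1.07/10) = 0.7816
  Stage 3: F_3 = 10^(7.40/10) = 5.495, G_3 = 10^(−5.48/10) = 0.2831
  Stage 4: F_4 = 10^(4.61/10) = 2.891, G_4 = 10^(10.1/10) = 10.23
Friis cascade:
  F = 1.503 + (1.279 − 1)/20.89 + (5.495 − 1)/16.33 + (2.891 − 1)/4.624 = 2.201
NF = 10 log₁₀(2.201) = 3.43 dB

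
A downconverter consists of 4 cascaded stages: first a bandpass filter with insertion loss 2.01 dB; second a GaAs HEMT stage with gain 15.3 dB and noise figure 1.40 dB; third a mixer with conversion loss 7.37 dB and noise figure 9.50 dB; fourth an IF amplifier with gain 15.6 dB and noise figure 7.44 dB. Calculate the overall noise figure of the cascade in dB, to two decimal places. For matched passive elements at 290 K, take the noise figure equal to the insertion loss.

5.71 dB

Convert to linear (a loss of L dB is a gain of −L dB): F_i = 10^(NF_i/10), G_i = 10^(G_i,dB/10)
  Stage 1: F_1 = 10^(2.01/10) = 1.589, G_1 = 10^(−2.01/10) = 0.6295
  Stage 2: F_2 = 10^(1.40/10) = 1.380, G_2 = 10^(15.3/10) = 33.88
  Stage 3: F_3 = 10^(9.50/10) = 8.913, G_3 = 10^(−7.37/10) = 0.1832
  Stage 4: F_4 = 10^(7.44/10) = 5.546, G_4 = 10^(15.6/10) = 36.31
Friis cascade:
  F = 1.589 + (1.380 − 1)/0.6295 + (8.913 − 1)/21.33 + (5.546 − 1)/3.908 = 3.727
NF = 10 log₁₀(3.727) = 5.71 dB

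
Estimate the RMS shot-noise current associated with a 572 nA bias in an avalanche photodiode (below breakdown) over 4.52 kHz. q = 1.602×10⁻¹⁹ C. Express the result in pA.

I_n = √(2qI·B)
2qI·B = 2 × 1.602×10⁻¹⁹ × 5.72×10⁻⁷ × 4.52×10³ = 8.28×10⁻²² A²
I_n = √(8.28×10⁻²²) = 2.88×10⁻¹¹ A = 28.8 pA

28.8 pA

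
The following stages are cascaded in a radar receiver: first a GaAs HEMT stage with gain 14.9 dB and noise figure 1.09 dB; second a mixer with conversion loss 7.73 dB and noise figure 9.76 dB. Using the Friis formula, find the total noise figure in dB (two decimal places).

1.93 dB

Convert to linear (a loss of L dB is a gain of −L dB): F_i = 10^(NF_i/10), G_i = 10^(G_i,dB/10)
  Stage 1: F_1 = 10^(1.09/10) = 1.285, G_1 = 10^(14.9/10) = 30.90
  Stage 2: F_2 = 10^(9.76/10) = 9.462, G_2 = 10^(−7.73/10) = 0.1687
Friis cascade:
  F = 1.285 + (9.462 − 1)/30.90 = 1.559
NF = 10 log₁₀(1.559) = 1.93 dB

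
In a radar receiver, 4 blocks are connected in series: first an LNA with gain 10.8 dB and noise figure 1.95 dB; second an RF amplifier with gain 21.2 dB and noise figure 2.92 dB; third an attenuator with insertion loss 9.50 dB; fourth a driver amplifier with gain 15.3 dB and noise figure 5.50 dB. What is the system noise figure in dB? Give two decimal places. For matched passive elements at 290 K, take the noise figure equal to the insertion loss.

2.22 dB

Convert to linear (a loss of L dB is a gain of −L dB): F_i = 10^(NF_i/10), G_i = 10^(G_i,dB/10)
  Stage 1: F_1 = 10^(1.95/10) = 1.567, G_1 = 10^(10.8/10) = 12.02
  Stage 2: F_2 = 10^(2.92/10) = 1.959, G_2 = 10^(21.2/10) = 131.8
  Stage 3: F_3 = 10^(9.50/10) = 8.913, G_3 = 10^(−9.50/10) = 0.1122
  Stage 4: F_4 = 10^(5.50/10) = 3.548, G_4 = 10^(15.3/10) = 33.88
Friis cascade:
  F = 1.567 + (1.959 − 1)/12.02 + (8.913 − 1)/1585 + (3.548 − 1)/177.8 = 1.666
NF = 10 log₁₀(1.666) = 2.22 dB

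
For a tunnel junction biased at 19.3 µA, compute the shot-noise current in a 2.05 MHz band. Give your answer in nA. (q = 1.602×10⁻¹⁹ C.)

I_n = √(2qI·B)
2qI·B = 2 × 1.602×10⁻¹⁹ × 1.93×10⁻⁵ × 2.05×10⁶ = 1.27×10⁻¹⁷ A²
I_n = √(1.27×10⁻¹⁷) = 3.56×10⁻⁹ A = 3.56 nA

3.56 nA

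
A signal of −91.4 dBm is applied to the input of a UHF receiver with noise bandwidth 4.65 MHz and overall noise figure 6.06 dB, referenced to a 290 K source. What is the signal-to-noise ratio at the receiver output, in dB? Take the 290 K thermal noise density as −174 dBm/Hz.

9.9 dB

Noise floor: N = −174 + 10 log₁₀(B) + NF
10 log₁₀(4.65×10⁶) = 66.67 dB
N = −174 + 66.67 + 6.06 = −101.27 dBm
SNR = P_sig − N = −91.4 − (−101.27) = 9.87 dB → 9.9 dB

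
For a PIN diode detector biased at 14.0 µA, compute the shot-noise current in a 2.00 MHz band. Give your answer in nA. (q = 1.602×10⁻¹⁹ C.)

I_n = √(2qI·B)
2qI·B = 2 × 1.602×10⁻¹⁹ × 1.40×10⁻⁵ × 2.00×10⁶ = 8.97×10⁻¹⁸ A²
I_n = √(8.97×10⁻¹⁸) = 3.00×10⁻⁹ A = 3.00 nA

3.00 nA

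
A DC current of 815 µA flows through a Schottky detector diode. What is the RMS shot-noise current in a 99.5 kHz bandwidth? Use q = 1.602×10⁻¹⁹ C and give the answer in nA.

I_n = √(2qI·B)
2qI·B = 2 × 1.602×10⁻¹⁹ × 8.15×10⁻⁴ × 9.95×10⁴ = 2.60×10⁻¹⁷ A²
I_n = √(2.60×10⁻¹⁷) = 5.10×10⁻⁹ A = 5.10 nA

5.10 nA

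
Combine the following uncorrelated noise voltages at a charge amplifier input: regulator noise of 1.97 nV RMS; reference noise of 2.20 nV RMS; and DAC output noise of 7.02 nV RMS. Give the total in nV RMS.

7.62 nV

Uncorrelated sources add in power (mean-square): V_tot = √(ΣV_i²)
V_tot = √[(1.97×10⁻⁹)² + (2.20×10⁻⁹)² + (7.02×10⁻⁹)²] = 7.62×10⁻⁹ V = 7.62 nV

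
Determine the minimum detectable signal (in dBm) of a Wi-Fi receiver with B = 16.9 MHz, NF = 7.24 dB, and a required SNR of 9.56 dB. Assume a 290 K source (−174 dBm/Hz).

Sensitivity = −174 + 10 log₁₀(B) + NF + SNR_min
= −174 + 72.28 + 7.24 + 9.56
= −84.92 dBm → −84.9 dBm

−84.9 dBm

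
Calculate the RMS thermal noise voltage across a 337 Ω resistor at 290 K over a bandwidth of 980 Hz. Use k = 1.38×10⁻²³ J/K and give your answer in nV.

V_n = √(4kTRB)
4kTRB = 4 × 1.38×10⁻²³ × 290 × 3.37×10² × 9.80×10² = 5.29×10⁻¹⁵ V²
V_n = √(5.29×10⁻¹⁵) = 7.27×10⁻⁸ V = 72.7 nV

72.7 nV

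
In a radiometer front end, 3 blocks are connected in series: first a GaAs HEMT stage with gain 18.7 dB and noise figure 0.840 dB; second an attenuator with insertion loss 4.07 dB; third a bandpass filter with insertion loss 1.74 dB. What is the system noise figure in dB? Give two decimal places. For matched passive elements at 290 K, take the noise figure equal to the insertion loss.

Convert to linear (a loss of L dB is a gain of −L dB): F_i = 10^(NF_i/10), G_i = 10^(G_i,dB/10)
  Stage 1: F_1 = 10^(0.840/10) = 1.213, G_1 = 10^(18.7/10) = 74.13
  Stage 2: F_2 = 10^(4.07/10) = 2.553, G_2 = 10^(−4.07/10) = 0.3917
  Stage 3: F_3 = 10^(1.74/10) = 1.493, G_3 = 10^(−1.74/10) = 0.6699
Friis cascade:
  F = 1.213 + (2.553 − 1)/74.13 + (1.493 − 1)/29.04 = 1.251
NF = 10 log₁₀(1.251) = 0.97 dB

0.97 dB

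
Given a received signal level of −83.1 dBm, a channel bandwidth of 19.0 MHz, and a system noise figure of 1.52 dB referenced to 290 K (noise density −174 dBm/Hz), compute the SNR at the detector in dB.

16.6 dB

Noise floor: N = −174 + 10 log₁₀(B) + NF
10 log₁₀(1.90×10⁷) = 72.79 dB
N = −174 + 72.79 + 1.52 = −99.69 dBm
SNR = P_sig − N = −83.1 − (−99.69) = 16.59 dB → 16.6 dB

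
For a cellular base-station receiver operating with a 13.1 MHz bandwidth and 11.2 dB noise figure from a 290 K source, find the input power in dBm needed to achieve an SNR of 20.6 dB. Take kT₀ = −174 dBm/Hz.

−71.0 dBm

Sensitivity = −174 + 10 log₁₀(B) + NF + SNR_min
= −174 + 71.17 + 11.2 + 20.6
= −71.03 dBm → −71.0 dBm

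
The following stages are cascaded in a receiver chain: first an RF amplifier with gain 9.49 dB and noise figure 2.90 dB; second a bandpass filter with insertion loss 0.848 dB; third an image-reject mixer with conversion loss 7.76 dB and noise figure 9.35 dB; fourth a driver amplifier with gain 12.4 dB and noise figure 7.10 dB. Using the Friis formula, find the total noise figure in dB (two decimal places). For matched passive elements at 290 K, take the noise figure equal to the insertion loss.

Convert to linear (a loss of L dB is a gain of −L dB): F_i = 10^(NF_i/10), G_i = 10^(G_i,dB/10)
  Stage 1: F_1 = 10^(2.90/10) = 1.950, G_1 = 10^(9.49/10) = 8.892
  Stage 2: F_2 = 10^(0.848/10) = 1.216, G_2 = 10^(−0.848/10) = 0.8226
  Stage 3: F_3 = 10^(9.35/10) = 8.610, G_3 = 10^(−7.76/10) = 0.1675
  Stage 4: F_4 = 10^(7.10/10) = 5.129, G_4 = 10^(12.4/10) = 17.38
Friis cascade:
  F = 1.950 + (1.216 − 1)/8.892 + (8.610 − 1)/7.315 + (5.129 − 1)/1.225 = 6.384
NF = 10 log₁₀(6.384) = 8.05 dB

8.05 dB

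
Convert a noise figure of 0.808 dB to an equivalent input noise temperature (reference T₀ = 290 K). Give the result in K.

F = 10^(0.808/10) = 1.20448
T_e = (F − 1)·T₀ = (1.20448 − 1) × 290 = 59.3 K

59.3 K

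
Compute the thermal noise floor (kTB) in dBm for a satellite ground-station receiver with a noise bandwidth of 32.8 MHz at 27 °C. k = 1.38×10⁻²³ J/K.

−98.7 dBm

T = 27 °C + 273.15 = 300.15 K
P_n = kTB = 1.38×10⁻²³ × 300.15 × 3.28×10⁷ = 1.36×10⁻¹³ W
In dBm: 10 log₁₀(1.36×10⁻¹³ / 10⁻³) = −98.7 dBm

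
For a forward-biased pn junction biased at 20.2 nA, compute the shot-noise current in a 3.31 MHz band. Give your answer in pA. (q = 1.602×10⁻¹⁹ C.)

146 pA

I_n = √(2qI·B)
2qI·B = 2 × 1.602×10⁻¹⁹ × 2.02×10⁻⁸ × 3.31×10⁶ = 2.14×10⁻²⁰ A²
I_n = √(2.14×10⁻²⁰) = 1.46×10⁻¹⁰ A = 146 pA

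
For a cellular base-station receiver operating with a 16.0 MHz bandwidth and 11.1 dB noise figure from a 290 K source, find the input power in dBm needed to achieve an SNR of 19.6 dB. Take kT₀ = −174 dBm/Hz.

−71.3 dBm

Sensitivity = −174 + 10 log₁₀(B) + NF + SNR_min
= −174 + 72.04 + 11.1 + 19.6
= −71.26 dBm → −71.3 dBm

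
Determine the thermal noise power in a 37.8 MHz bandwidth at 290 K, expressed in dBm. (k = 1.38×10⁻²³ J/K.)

−98.2 dBm

P_n = kTB = 1.38×10⁻²³ × 290 × 3.78×10⁷ = 1.51×10⁻¹³ W
In dBm: 10 log₁₀(1.51×10⁻¹³ / 10⁻³) = −98.2 dBm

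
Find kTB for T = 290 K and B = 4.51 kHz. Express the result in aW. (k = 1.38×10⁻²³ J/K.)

P_n = kTB = 1.38×10⁻²³ × 290 × 4.51×10³ = 1.80×10⁻¹⁷ W = 18.0 aW

18.0 aW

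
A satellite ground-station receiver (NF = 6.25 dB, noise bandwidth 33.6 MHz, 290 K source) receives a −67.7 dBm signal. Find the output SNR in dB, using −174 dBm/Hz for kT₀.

24.8 dB

Noise floor: N = −174 + 10 log₁₀(B) + NF
10 log₁₀(3.36×10⁷) = 75.26 dB
N = −174 + 75.26 + 6.25 = −92.49 dBm
SNR = P_sig − N = −67.7 − (−92.49) = 24.79 dB → 24.8 dB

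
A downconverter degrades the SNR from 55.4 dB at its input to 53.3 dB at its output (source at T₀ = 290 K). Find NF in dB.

2.1 dB

NF (dB) = SNR_in(dB) − SNR_out(dB) when the source is at T₀
NF = 55.4 − 53.3 = 2.1 dB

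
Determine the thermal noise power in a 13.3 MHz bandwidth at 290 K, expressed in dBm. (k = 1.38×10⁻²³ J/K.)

−102.7 dBm

P_n = kTB = 1.38×10⁻²³ × 290 × 1.33×10⁷ = 5.32×10⁻¹⁴ W
In dBm: 10 log₁₀(5.32×10⁻¹⁴ / 10⁻³) = −102.7 dBm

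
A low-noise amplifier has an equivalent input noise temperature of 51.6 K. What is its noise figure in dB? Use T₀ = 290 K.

0.711 dB

F = 1 + T_e/T₀ = 1 + 51.6/290 = 1.17793
NF = 10 log₁₀(1.17793) = 0.711 dB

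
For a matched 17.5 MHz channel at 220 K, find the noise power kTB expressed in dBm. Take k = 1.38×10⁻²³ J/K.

P_n = kTB = 1.38×10⁻²³ × 220 × 1.75×10⁷ = 5.31×10⁻¹⁴ W
In dBm: 10 log₁₀(5.31×10⁻¹⁴ / 10⁻³) = −102.7 dBm

−102.7 dBm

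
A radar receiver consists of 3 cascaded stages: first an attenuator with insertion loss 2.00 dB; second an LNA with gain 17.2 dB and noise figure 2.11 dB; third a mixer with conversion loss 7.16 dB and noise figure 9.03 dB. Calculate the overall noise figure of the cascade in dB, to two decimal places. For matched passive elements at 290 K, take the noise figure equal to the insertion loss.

Convert to linear (a loss of L dB is a gain of −L dB): F_i = 10^(NF_i/10), G_i = 10^(G_i,dB/10)
  Stage 1: F_1 = 10^(2.00/10) = 1.585, G_1 = 10^(−2.00/10) = 0.6310
  Stage 2: F_2 = 10^(2.11/10) = 1.626, G_2 = 10^(17.2/10) = 52.48
  Stage 3: F_3 = 10^(9.03/10) = 7.998, G_3 = 10^(−7.16/10) = 0.1923
Friis cascade:
  F = 1.585 + (1.626 − 1)/0.6310 + (7.998 − 1)/33.11 = 2.788
NF = 10 log₁₀(2.788) = 4.45 dB

4.45 dB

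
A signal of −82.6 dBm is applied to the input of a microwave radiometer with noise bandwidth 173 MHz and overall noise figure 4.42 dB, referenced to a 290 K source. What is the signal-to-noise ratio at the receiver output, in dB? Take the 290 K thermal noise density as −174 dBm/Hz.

4.6 dB

Noise floor: N = −174 + 10 log₁₀(B) + NF
10 log₁₀(1.73×10⁸) = 82.38 dB
N = −174 + 82.38 + 4.42 = −87.20 dBm
SNR = P_sig − N = −82.6 − (−87.20) = 4.60 dB → 4.6 dB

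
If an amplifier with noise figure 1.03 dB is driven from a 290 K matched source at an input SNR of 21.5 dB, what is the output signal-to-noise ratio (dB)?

By definition F = SNR_in/SNR_out, so in dB: SNR_out = SNR_in − NF
SNR_out = 21.5 − 1.03 = 20.47 dB

20.47 dB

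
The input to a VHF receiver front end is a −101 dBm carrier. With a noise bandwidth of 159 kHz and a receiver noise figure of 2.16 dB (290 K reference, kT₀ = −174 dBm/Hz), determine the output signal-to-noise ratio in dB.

18.8 dB

Noise floor: N = −174 + 10 log₁₀(B) + NF
10 log₁₀(1.59×10⁵) = 52.01 dB
N = −174 + 52.01 + 2.16 = −119.83 dBm
SNR = P_sig − N = −101 − (−119.83) = 18.83 dB → 18.8 dB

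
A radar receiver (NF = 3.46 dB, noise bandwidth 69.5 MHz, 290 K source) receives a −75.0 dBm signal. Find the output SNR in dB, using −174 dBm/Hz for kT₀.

Noise floor: N = −174 + 10 log₁₀(B) + NF
10 log₁₀(6.95×10⁷) = 78.42 dB
N = −174 + 78.42 + 3.46 = −92.12 dBm
SNR = P_sig − N = −75.0 − (−92.12) = 17.12 dB → 17.1 dB

17.1 dB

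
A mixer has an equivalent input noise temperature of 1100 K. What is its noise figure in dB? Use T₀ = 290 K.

6.81 dB

F = 1 + T_e/T₀ = 1 + 1100/290 = 4.7931
NF = 10 log₁₀(4.7931) = 6.81 dB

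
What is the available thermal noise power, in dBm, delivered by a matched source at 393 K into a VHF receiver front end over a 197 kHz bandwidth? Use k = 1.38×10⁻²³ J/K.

P_n = kTB = 1.38×10⁻²³ × 393 × 1.97×10⁵ = 1.07×10⁻¹⁵ W
In dBm: 10 log₁₀(1.07×10⁻¹⁵ / 10⁻³) = −119.7 dBm

−119.7 dBm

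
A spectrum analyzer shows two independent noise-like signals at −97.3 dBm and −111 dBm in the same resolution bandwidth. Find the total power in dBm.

−97.1 dBm

Convert to linear, add, convert back:
P₁ = 1.86×10⁻¹³ W, P₂ = 7.94×10⁻¹⁵ W
P_tot = 1.94×10⁻¹³ W → 10 log₁₀(P_tot / 10⁻³) = −97.1 dBm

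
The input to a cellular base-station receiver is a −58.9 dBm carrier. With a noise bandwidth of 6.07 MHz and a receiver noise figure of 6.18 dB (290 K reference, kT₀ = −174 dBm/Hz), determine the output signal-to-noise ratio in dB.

41.1 dB

Noise floor: N = −174 + 10 log₁₀(B) + NF
10 log₁₀(6.07×10⁶) = 67.83 dB
N = −174 + 67.83 + 6.18 = −99.99 dBm
SNR = P_sig − N = −58.9 − (−99.99) = 41.09 dB → 41.1 dB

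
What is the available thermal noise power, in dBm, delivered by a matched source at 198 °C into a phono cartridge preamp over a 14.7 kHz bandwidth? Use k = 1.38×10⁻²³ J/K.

−130.2 dBm

T = 198 °C + 273.15 = 471.15 K
P_n = kTB = 1.38×10⁻²³ × 471.15 × 1.47×10⁴ = 9.56×10⁻¹⁷ W
In dBm: 10 log₁₀(9.56×10⁻¹⁷ / 10⁻³) = −130.2 dBm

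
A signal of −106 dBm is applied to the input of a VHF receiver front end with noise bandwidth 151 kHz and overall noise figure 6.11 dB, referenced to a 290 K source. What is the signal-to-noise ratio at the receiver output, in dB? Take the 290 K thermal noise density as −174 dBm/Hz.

10.1 dB

Noise floor: N = −174 + 10 log₁₀(B) + NF
10 log₁₀(1.51×10⁵) = 51.79 dB
N = −174 + 51.79 + 6.11 = −116.10 dBm
SNR = P_sig − N = −106 − (−116.10) = 10.10 dB → 10.1 dB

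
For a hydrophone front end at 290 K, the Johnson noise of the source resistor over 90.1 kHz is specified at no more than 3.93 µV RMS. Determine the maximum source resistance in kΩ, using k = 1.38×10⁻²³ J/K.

Johnson–Nyquist: V_n = √(4kTRB) ⇒ R = V_n² / (4kTB)
4kTB = 4 × 1.38×10⁻²³ × 290 × 9.01×10⁴ = 1.44×10⁻¹⁵
R = (3.93×10⁻⁶)² / 1.44×10⁻¹⁵ = 1.07×10⁴ Ω = 10.7 kΩ

10.7 kΩ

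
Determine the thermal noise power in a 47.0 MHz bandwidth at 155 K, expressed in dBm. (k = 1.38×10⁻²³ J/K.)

−100.0 dBm

P_n = kTB = 1.38×10⁻²³ × 155 × 4.70×10⁷ = 1.01×10⁻¹³ W
In dBm: 10 log₁₀(1.01×10⁻¹³ / 10⁻³) = −100.0 dBm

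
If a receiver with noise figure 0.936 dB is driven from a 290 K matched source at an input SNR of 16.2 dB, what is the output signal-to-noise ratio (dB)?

15.264 dB

By definition F = SNR_in/SNR_out, so in dB: SNR_out = SNR_in − NF
SNR_out = 16.2 − 0.936 = 15.264 dB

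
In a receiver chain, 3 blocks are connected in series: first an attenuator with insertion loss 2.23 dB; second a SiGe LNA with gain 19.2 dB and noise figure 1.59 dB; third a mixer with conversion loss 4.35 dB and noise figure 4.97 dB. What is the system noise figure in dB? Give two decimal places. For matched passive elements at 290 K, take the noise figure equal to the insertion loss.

Convert to linear (a loss of L dB is a gain of −L dB): F_i = 10^(NF_i/10), G_i = 10^(G_i,dB/10)
  Stage 1: F_1 = 10^(2.23/10) = 1.671, G_1 = 10^(−2.23/10) = 0.5984
  Stage 2: F_2 = 10^(1.59/10) = 1.442, G_2 = 10^(19.2/10) = 83.18
  Stage 3: F_3 = 10^(4.97/10) = 3.141, G_3 = 10^(−4.35/10) = 0.3673
Friis cascade:
  F = 1.671 + (1.442 − 1)/0.5984 + (3.141 − 1)/49.77 = 2.453
NF = 10 log₁₀(2.453) = 3.90 dB

3.90 dB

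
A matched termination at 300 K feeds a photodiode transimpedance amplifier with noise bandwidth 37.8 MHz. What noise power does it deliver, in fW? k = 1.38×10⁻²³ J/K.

156 fW

P_n = kTB = 1.38×10⁻²³ × 300 × 3.78×10⁷ = 1.56×10⁻¹³ W = 156 fW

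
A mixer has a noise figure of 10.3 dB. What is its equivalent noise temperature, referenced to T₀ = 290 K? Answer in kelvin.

F = 10^(10.3/10) = 10.7152
T_e = (F − 1)·T₀ = (10.7152 − 1) × 290 = 2817 K

2817 K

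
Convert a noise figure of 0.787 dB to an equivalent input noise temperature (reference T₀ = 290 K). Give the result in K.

F = 10^(0.787/10) = 1.19867
T_e = (F − 1)·T₀ = (1.19867 − 1) × 290 = 57.6 K

57.6 K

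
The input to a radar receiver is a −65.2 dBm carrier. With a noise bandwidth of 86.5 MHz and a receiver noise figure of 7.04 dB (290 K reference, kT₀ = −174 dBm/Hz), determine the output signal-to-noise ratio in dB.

Noise floor: N = −174 + 10 log₁₀(B) + NF
10 log₁₀(8.65×10⁷) = 79.37 dB
N = −174 + 79.37 + 7.04 = −87.59 dBm
SNR = P_sig − N = −65.2 − (−87.59) = 22.39 dB → 22.4 dB

22.4 dB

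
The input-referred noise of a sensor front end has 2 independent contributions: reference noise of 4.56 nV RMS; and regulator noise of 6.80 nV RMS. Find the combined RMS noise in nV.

Uncorrelated sources add in power (mean-square): V_tot = √(ΣV_i²)
V_tot = √[(4.56×10⁻⁹)² + (6.80×10⁻⁹)²] = 8.19×10⁻⁹ V = 8.19 nV

8.19 nV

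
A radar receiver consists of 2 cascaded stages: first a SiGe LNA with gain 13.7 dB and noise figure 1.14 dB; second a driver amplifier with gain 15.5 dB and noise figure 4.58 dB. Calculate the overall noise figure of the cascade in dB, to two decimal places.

1.40 dB

Convert to linear (a loss of L dB is a gain of −L dB): F_i = 10^(NF_i/10), G_i = 10^(G_i,dB/10)
  Stage 1: F_1 = 10^(1.14/10) = 1.300, G_1 = 10^(13.7/10) = 23.44
  Stage 2: F_2 = 10^(4.58/10) = 2.871, G_2 = 10^(15.5/10) = 35.48
Friis cascade:
  F = 1.300 + (2.871 − 1)/23.44 = 1.380
NF = 10 log₁₀(1.380) = 1.40 dB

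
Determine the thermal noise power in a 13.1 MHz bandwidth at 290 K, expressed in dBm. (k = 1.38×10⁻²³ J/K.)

−102.8 dBm

P_n = kTB = 1.38×10⁻²³ × 290 × 1.31×10⁷ = 5.24×10⁻¹⁴ W
In dBm: 10 log₁₀(5.24×10⁻¹⁴ / 10⁻³) = −102.8 dBm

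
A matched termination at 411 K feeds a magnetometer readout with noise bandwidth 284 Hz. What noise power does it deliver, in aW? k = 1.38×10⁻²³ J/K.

1.61 aW

P_n = kTB = 1.38×10⁻²³ × 411 × 2.84×10² = 1.61×10⁻¹⁸ W = 1.61 aW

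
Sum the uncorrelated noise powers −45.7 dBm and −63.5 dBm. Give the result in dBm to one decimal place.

Convert to linear, add, convert back:
P₁ = 2.69×10⁻⁸ W, P₂ = 4.47×10⁻¹⁰ W
P_tot = 2.74×10⁻⁸ W → 10 log₁₀(P_tot / 10⁻³) = −45.6 dBm

−45.6 dBm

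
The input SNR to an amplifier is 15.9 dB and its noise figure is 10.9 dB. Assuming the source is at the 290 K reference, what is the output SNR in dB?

By definition F = SNR_in/SNR_out, so in dB: SNR_out = SNR_in − NF
SNR_out = 15.9 − 10.9 = 5.0 dB

5.0 dB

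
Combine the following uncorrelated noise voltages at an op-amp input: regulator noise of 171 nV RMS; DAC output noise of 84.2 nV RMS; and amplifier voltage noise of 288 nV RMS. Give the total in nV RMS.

345 nV

Uncorrelated sources add in power (mean-square): V_tot = √(ΣV_i²)
V_tot = √[(1.71×10⁻⁷)² + (8.42×10⁻⁸)² + (2.88×10⁻⁷)²] = 3.45×10⁻⁷ V = 345 nV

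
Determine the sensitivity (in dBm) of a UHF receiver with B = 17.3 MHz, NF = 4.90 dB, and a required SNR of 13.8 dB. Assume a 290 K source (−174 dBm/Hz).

Sensitivity = −174 + 10 log₁₀(B) + NF + SNR_min
= −174 + 72.38 + 4.90 + 13.8
= −82.92 dBm → −82.9 dBm

−82.9 dBm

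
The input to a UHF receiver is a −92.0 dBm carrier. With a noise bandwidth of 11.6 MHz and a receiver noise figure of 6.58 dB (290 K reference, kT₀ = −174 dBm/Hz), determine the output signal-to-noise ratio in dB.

Noise floor: N = −174 + 10 log₁₀(B) + NF
10 log₁₀(1.16×10⁷) = 70.64 dB
N = −174 + 70.64 + 6.58 = −96.78 dBm
SNR = P_sig − N = −92.0 − (−96.78) = 4.78 dB → 4.8 dB

4.8 dB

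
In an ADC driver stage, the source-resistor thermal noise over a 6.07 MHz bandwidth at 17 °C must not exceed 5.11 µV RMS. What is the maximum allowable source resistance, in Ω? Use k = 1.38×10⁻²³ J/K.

269 Ω

T = 17 °C + 273.15 = 290.15 K
Johnson–Nyquist: V_n = √(4kTRB) ⇒ R = V_n² / (4kTB)
4kTB = 4 × 1.38×10⁻²³ × 290.15 × 6.07×10⁶ = 9.72×10⁻¹⁴
R = (5.11×10⁻⁶)² / 9.72×10⁻¹⁴ = 2.69×10² Ω = 269 Ω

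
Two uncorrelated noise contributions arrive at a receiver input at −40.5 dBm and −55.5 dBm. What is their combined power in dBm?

−40.4 dBm

Convert to linear, add, convert back:
P₁ = 8.91×10⁻⁸ W, P₂ = 2.82×10⁻⁹ W
P_tot = 9.19×10⁻⁸ W → 10 log₁₀(P_tot / 10⁻³) = −40.4 dBm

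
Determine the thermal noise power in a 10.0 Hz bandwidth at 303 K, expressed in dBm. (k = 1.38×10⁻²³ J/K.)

P_n = kTB = 1.38×10⁻²³ × 303 × 1.00×10¹ = 4.18×10⁻²⁰ W
In dBm: 10 log₁₀(4.18×10⁻²⁰ / 10⁻³) = −163.8 dBm

−163.8 dBm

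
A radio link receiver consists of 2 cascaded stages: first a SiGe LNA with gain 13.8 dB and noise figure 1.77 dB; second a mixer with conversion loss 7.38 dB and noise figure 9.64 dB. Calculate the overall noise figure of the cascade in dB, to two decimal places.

2.66 dB

Convert to linear (a loss of L dB is a gain of −L dB): F_i = 10^(NF_i/10), G_i = 10^(G_i,dB/10)
  Stage 1: F_1 = 10^(1.77/10) = 1.503, G_1 = 10^(13.8/10) = 23.99
  Stage 2: F_2 = 10^(9.64/10) = 9.204, G_2 = 10^(−7.38/10) = 0.1828
Friis cascade:
  F = 1.503 + (9.204 − 1)/23.99 = 1.845
NF = 10 log₁₀(1.845) = 2.66 dB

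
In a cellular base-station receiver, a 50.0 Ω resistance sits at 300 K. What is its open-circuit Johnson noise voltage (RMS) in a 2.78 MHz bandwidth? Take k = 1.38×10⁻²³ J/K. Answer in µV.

V_n = √(4kTRB)
4kTRB = 4 × 1.38×10⁻²³ × 300 × 5.00×10¹ × 2.78×10⁶ = 2.30×10⁻¹² V²
V_n = √(2.30×10⁻¹²) = 1.52×10⁻⁶ V = 1.52 µV

1.52 µV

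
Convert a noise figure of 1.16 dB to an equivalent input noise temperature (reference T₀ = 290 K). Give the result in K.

88.8 K

F = 10^(1.16/10) = 1.30617
T_e = (F − 1)·T₀ = (1.30617 − 1) × 290 = 88.8 K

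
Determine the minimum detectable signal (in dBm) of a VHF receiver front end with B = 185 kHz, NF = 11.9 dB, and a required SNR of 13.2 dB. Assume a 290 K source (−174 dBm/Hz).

Sensitivity = −174 + 10 log₁₀(B) + NF + SNR_min
= −174 + 52.67 + 11.9 + 13.2
= −96.23 dBm → −96.2 dBm

−96.2 dBm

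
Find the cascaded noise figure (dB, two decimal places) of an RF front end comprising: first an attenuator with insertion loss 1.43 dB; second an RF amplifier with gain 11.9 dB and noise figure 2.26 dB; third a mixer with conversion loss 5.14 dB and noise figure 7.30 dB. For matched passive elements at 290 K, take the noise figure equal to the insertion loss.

Convert to linear (a loss of L dB is a gain of −L dB): F_i = 10^(NF_i/10), G_i = 10^(G_i,dB/10)
  Stage 1: F_1 = 10^(1.43/10) = 1.390, G_1 = 10^(−1.43/10) = 0.7194
  Stage 2: F_2 = 10^(2.26/10) = 1.683, G_2 = 10^(11.9/10) = 15.49
  Stage 3: F_3 = 10^(7.30/10) = 5.370, G_3 = 10^(−5.14/10) = 0.3062
Friis cascade:
  F = 1.390 + (1.683 − 1)/0.7194 + (5.370 − 1)/11.14 = 2.731
NF = 10 log₁₀(2.731) = 4.36 dB

4.36 dB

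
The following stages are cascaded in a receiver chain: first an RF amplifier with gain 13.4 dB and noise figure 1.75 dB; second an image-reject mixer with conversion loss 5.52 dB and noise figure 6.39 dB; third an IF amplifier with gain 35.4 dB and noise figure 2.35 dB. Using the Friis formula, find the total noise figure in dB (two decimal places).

Convert to linear (a loss of L dB is a gain of −L dB): F_i = 10^(NF_i/10), G_i = 10^(G_i,dB/10)
  Stage 1: F_1 = 10^(1.75/10) = 1.496, G_1 = 10^(13.4/10) = 21.88
  Stage 2: F_2 = 10^(6.39/10) = 4.355, G_2 = 10^(−5.52/10) = 0.2805
  Stage 3: F_3 = 10^(2.35/10) = 1.718, G_3 = 10^(35.4/10) = 3467
Friis cascade:
  F = 1.496 + (4.355 − 1)/21.88 + (1.718 − 1)/6.138 = 1.767
NF = 10 log₁₀(1.767) = 2.47 dB

2.47 dB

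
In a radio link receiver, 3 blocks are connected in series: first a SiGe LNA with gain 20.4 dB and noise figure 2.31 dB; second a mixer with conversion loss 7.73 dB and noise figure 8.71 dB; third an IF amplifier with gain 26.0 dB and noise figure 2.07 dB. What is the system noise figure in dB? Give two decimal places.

2.54 dB

Convert to linear (a loss of L dB is a gain of −L dB): F_i = 10^(NF_i/10), G_i = 10^(G_i,dB/10)
  Stage 1: F_1 = 10^(2.31/10) = 1.702, G_1 = 10^(20.4/10) = 109.6
  Stage 2: F_2 = 10^(8.71/10) = 7.430, G_2 = 10^(−7.73/10) = 0.1687
  Stage 3: F_3 = 10^(2.07/10) = 1.611, G_3 = 10^(26.0/10) = 398.1
Friis cascade:
  F = 1.702 + (7.430 − 1)/109.6 + (1.611 − 1)/18.49 = 1.794
NF = 10 log₁₀(1.794) = 2.54 dB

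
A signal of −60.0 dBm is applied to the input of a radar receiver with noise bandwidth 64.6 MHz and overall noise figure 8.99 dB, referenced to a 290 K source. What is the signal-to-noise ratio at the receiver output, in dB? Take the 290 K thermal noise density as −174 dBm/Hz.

Noise floor: N = −174 + 10 log₁₀(B) + NF
10 log₁₀(6.46×10⁷) = 78.1 dB
N = −174 + 78.1 + 8.99 = −86.91 dBm
SNR = P_sig − N = −60.0 − (−86.91) = 26.91 dB → 26.9 dB

26.9 dB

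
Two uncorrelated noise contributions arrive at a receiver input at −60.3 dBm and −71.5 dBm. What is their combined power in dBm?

Convert to linear, add, convert back:
P₁ = 9.33×10⁻¹⁰ W, P₂ = 7.08×10⁻¹¹ W
P_tot = 1.00×10⁻⁹ W → 10 log₁₀(P_tot / 10⁻³) = −60.0 dBm

−60.0 dBm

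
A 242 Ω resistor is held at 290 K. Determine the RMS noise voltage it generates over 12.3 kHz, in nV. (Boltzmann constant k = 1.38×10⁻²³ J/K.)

218 nV

V_n = √(4kTRB)
4kTRB = 4 × 1.38×10⁻²³ × 290 × 2.42×10² × 1.23×10⁴ = 4.76×10⁻¹⁴ V²
V_n = √(4.76×10⁻¹⁴) = 2.18×10⁻⁷ V = 218 nV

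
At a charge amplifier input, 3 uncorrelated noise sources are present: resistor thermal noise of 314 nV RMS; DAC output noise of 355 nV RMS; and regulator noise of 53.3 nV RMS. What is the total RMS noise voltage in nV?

Uncorrelated sources add in power (mean-square): V_tot = √(ΣV_i²)
V_tot = √[(3.14×10⁻⁷)² + (3.55×10⁻⁷)² + (5.33×10⁻⁸)²] = 4.77×10⁻⁷ V = 477 nV

477 nV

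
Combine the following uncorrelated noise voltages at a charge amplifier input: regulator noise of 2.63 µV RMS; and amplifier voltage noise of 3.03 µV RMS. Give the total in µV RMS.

Uncorrelated sources add in power (mean-square): V_tot = √(ΣV_i²)
V_tot = √[(2.63×10⁻⁶)² + (3.03×10⁻⁶)²] = 4.01×10⁻⁶ V = 4.01 µV

4.01 µV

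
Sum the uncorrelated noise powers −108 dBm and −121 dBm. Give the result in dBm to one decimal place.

−107.8 dBm

Convert to linear, add, convert back:
P₁ = 1.58×10⁻¹⁴ W, P₂ = 7.94×10⁻¹⁶ W
P_tot = 1.66×10⁻¹⁴ W → 10 log₁₀(P_tot / 10⁻³) = −107.8 dBm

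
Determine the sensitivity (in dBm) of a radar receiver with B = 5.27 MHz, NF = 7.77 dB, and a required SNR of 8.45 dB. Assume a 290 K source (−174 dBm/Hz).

Sensitivity = −174 + 10 log₁₀(B) + NF + SNR_min
= −174 + 67.22 + 7.77 + 8.45
= −90.56 dBm → −90.6 dBm

−90.6 dBm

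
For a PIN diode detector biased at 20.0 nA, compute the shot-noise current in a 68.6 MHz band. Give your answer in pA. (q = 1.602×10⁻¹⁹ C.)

663 pA

I_n = √(2qI·B)
2qI·B = 2 × 1.602×10⁻¹⁹ × 2.00×10⁻⁸ × 6.86×10⁷ = 4.40×10⁻¹⁹ A²
I_n = √(4.40×10⁻¹⁹) = 6.63×10⁻¹⁰ A = 663 pA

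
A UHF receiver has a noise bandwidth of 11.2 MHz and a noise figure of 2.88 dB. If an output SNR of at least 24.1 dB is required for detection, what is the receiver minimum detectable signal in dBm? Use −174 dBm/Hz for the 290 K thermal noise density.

Sensitivity = −174 + 10 log₁₀(B) + NF + SNR_min
= −174 + 70.49 + 2.88 + 24.1
= −76.53 dBm → −76.5 dBm

−76.5 dBm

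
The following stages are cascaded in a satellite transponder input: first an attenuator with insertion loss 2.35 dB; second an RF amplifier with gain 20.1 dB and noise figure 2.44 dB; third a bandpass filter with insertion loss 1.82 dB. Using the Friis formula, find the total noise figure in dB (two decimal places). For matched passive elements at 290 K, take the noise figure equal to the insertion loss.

Convert to linear (a loss of L dB is a gain of −L dB): F_i = 10^(NF_i/10), G_i = 10^(G_i,dB/10)
  Stage 1: F_1 = 10^(2.35/10) = 1.718, G_1 = 10^(−2.35/10) = 0.5821
  Stage 2: F_2 = 10^(2.44/10) = 1.754, G_2 = 10^(20.1/10) = 102.3
  Stage 3: F_3 = 10^(1.82/10) = 1.521, G_3 = 10^(−1.82/10) = 0.6577
Friis cascade:
  F = 1.718 + (1.754 − 1)/0.5821 + (1.521 − 1)/59.57 = 3.022
NF = 10 log₁₀(3.022) = 4.80 dB

4.80 dB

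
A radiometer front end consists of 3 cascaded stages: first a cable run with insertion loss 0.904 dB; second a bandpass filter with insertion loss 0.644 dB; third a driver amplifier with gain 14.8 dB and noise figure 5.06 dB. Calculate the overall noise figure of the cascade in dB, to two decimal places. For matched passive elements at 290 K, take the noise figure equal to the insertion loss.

Convert to linear (a loss of L dB is a gain of −L dB): F_i = 10^(NF_i/10), G_i = 10^(G_i,dB/10)
  Stage 1: F_1 = 10^(0.904/10) = 1.231, G_1 = 10^(−0.904/10) = 0.8121
  Stage 2: F_2 = 10^(0.644/10) = 1.160, G_2 = 10^(−0.644/10) = 0.8622
  Stage 3: F_3 = 10^(5.06/10) = 3.206, G_3 = 10^(14.8/10) = 30.20
Friis cascade:
  F = 1.231 + (1.160 − 1)/0.8121 + (3.206 − 1)/0.7002 = 4.579
NF = 10 log₁₀(4.579) = 6.61 dB

6.61 dB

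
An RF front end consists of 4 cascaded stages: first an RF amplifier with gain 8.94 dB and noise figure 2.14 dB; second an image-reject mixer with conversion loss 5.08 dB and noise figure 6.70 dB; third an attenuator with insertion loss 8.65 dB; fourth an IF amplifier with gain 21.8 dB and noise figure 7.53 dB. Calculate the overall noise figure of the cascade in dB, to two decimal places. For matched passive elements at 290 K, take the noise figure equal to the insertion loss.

Convert to linear (a loss of L dB is a gain of −L dB): F_i = 10^(NF_i/10), G_i = 10^(G_i,dB/10)
  Stage 1: F_1 = 10^(2.14/10) = 1.637, G_1 = 10^(8.94/10) = 7.834
  Stage 2: F_2 = 10^(6.70/10) = 4.677, G_2 = 10^(−5.08/10) = 0.3105
  Stage 3: F_3 = 10^(8.65/10) = 7.328, G_3 = 10^(−8.65/10) = 0.1365
  Stage 4: F_4 = 10^(7.53/10) = 5.662, G_4 = 10^(21.8/10) = 151.4
Friis cascade:
  F = 1.637 + (4.677 − 1)/7.834 + (7.328 − 1)/2.432 + (5.662 − 1)/0.3319 = 18.76
NF = 10 log₁₀(18.76) = 12.73 dB

12.73 dB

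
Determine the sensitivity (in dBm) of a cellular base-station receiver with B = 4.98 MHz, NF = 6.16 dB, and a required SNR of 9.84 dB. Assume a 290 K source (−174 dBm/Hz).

−91.0 dBm

Sensitivity = −174 + 10 log₁₀(B) + NF + SNR_min
= −174 + 66.97 + 6.16 + 9.84
= −91.03 dBm → −91.0 dBm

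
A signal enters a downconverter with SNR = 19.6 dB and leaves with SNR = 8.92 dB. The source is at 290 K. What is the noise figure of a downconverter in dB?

NF (dB) = SNR_in(dB) − SNR_out(dB) when the source is at T₀
NF = 19.6 − 8.92 = 10.68 dB

10.68 dB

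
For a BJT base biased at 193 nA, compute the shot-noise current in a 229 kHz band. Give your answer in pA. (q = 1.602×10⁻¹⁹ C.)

119 pA

I_n = √(2qI·B)
2qI·B = 2 × 1.602×10⁻¹⁹ × 1.93×10⁻⁷ × 2.29×10⁵ = 1.42×10⁻²⁰ A²
I_n = √(1.42×10⁻²⁰) = 1.19×10⁻¹⁰ A = 119 pA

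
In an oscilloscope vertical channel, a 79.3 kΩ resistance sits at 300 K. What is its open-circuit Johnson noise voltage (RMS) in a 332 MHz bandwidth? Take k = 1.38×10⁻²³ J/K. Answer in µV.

V_n = √(4kTRB)
4kTRB = 4 × 1.38×10⁻²³ × 300 × 7.93×10⁴ × 3.32×10⁸ = 4.36×10⁻⁷ V²
V_n = √(4.36×10⁻⁷) = 6.60×10⁻⁴ V = 660 µV

660 µV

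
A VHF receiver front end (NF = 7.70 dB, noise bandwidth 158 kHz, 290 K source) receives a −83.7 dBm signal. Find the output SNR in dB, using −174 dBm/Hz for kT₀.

30.6 dB

Noise floor: N = −174 + 10 log₁₀(B) + NF
10 log₁₀(1.58×10⁵) = 51.99 dB
N = −174 + 51.99 + 7.70 = −114.31 dBm
SNR = P_sig − N = −83.7 − (−114.31) = 30.61 dB → 30.6 dB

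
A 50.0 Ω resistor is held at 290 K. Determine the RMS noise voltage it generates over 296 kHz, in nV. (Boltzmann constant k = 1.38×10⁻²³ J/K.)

V_n = √(4kTRB)
4kTRB = 4 × 1.38×10⁻²³ × 290 × 5.00×10¹ × 2.96×10⁵ = 2.37×10⁻¹³ V²
V_n = √(2.37×10⁻¹³) = 4.87×10⁻⁷ V = 487 nV

487 nV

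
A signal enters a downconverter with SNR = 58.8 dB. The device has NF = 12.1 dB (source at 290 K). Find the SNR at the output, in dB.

46.7 dB

By definition F = SNR_in/SNR_out, so in dB: SNR_out = SNR_in − NF
SNR_out = 58.8 − 12.1 = 46.7 dB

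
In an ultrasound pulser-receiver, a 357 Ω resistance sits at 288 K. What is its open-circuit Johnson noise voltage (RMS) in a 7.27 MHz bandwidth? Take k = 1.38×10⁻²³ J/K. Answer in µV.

V_n = √(4kTRB)
4kTRB = 4 × 1.38×10⁻²³ × 288 × 3.57×10² × 7.27×10⁶ = 4.13×10⁻¹¹ V²
V_n = √(4.13×10⁻¹¹) = 6.42×10⁻⁶ V = 6.42 µV

6.42 µV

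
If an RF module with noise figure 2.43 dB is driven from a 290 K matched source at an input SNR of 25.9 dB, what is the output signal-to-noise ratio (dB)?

By definition F = SNR_in/SNR_out, so in dB: SNR_out = SNR_in − NF
SNR_out = 25.9 − 2.43 = 23.47 dB

23.47 dB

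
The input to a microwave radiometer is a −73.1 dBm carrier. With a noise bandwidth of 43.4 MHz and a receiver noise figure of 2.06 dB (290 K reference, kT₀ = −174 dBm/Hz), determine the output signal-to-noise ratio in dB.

Noise floor: N = −174 + 10 log₁₀(B) + NF
10 log₁₀(4.34×10⁷) = 76.37 dB
N = −174 + 76.37 + 2.06 = −95.57 dBm
SNR = P_sig − N = −73.1 − (−95.57) = 22.47 dB → 22.5 dB

22.5 dB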